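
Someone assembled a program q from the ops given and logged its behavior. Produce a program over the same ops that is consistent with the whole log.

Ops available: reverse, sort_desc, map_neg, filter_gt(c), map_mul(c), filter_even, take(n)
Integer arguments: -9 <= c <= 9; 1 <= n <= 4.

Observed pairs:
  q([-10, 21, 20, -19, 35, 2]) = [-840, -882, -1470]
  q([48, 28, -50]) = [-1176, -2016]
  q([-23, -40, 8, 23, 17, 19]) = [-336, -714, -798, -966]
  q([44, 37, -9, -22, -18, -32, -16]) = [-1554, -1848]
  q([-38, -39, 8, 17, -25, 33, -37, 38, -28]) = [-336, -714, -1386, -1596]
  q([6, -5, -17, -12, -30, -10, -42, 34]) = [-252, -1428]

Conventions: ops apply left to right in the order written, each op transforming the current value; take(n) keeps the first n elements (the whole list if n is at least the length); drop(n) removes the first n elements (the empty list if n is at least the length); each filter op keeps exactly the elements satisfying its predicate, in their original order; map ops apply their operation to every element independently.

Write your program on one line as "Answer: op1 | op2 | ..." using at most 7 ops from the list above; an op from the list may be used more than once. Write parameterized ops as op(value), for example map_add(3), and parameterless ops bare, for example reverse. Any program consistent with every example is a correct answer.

filter_gt(4) | sort_desc | map_mul(-6) | map_neg | map_mul(-7) | reverse

Check, running the answer program on each example:
  [-10, 21, 20, -19, 35, 2] -> [21, 20, 35] -> [35, 21, 20] -> [-210, -126, -120] -> [210, 126, 120] -> [-1470, -882, -840] -> [-840, -882, -1470]
  [48, 28, -50] -> [48, 28] -> [48, 28] -> [-288, -168] -> [288, 168] -> [-2016, -1176] -> [-1176, -2016]
  [-23, -40, 8, 23, 17, 19] -> [8, 23, 17, 19] -> [23, 19, 17, 8] -> [-138, -114, -102, -48] -> [138, 114, 102, 48] -> [-966, -798, -714, -336] -> [-336, -714, -798, -966]
  [44, 37, -9, -22, -18, -32, -16] -> [44, 37] -> [44, 37] -> [-264, -222] -> [264, 222] -> [-1848, -1554] -> [-1554, -1848]
  [-38, -39, 8, 17, -25, 33, -37, 38, -28] -> [8, 17, 33, 38] -> [38, 33, 17, 8] -> [-228, -198, -102, -48] -> [228, 198, 102, 48] -> [-1596, -1386, -714, -336] -> [-336, -714, -1386, -1596]
  [6, -5, -17, -12, -30, -10, -42, 34] -> [6, 34] -> [34, 6] -> [-204, -36] -> [204, 36] -> [-1428, -252] -> [-252, -1428]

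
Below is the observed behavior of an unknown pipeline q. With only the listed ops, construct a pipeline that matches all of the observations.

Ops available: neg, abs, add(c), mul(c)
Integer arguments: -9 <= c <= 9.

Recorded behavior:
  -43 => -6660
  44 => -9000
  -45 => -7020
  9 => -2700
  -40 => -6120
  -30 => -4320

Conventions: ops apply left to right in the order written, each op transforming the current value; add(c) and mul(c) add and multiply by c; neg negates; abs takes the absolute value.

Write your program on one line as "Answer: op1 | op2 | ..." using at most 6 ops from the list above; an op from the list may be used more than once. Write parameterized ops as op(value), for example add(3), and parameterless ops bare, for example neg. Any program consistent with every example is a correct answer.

add(6) | mul(4) | abs | mul(5) | mul(-9)

Check, running the answer program on each example:
  -43 -> -37 -> -148 -> 148 -> 740 -> -6660
  44 -> 50 -> 200 -> 200 -> 1000 -> -9000
  -45 -> -39 -> -156 -> 156 -> 780 -> -7020
  9 -> 15 -> 60 -> 60 -> 300 -> -2700
  -40 -> -34 -> -136 -> 136 -> 680 -> -6120
  -30 -> -24 -> -96 -> 96 -> 480 -> -4320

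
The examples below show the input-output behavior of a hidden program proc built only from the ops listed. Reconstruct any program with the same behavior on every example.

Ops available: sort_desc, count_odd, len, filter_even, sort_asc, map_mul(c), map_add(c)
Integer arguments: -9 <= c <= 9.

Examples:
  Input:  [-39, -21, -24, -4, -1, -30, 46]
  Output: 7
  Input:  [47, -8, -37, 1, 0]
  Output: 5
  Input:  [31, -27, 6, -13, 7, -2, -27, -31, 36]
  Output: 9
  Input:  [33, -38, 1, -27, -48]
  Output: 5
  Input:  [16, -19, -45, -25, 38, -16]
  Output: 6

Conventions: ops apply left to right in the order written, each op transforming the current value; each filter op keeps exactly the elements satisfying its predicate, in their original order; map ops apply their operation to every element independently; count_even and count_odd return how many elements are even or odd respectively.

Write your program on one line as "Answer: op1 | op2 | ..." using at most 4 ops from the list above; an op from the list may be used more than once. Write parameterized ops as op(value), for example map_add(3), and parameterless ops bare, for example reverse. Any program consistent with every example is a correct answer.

map_mul(4) | map_add(1) | count_odd

Check, running the answer program on each example:
  [-39, -21, -24, -4, -1, -30, 46] -> [-156, -84, -96, -16, -4, -120, 184] -> [-155, -83, -95, -15, -3, -119, 185] -> 7
  [47, -8, -37, 1, 0] -> [188, -32, -148, 4, 0] -> [189, -31, -147, 5, 1] -> 5
  [31, -27, 6, -13, 7, -2, -27, -31, 36] -> [124, -108, 24, -52, 28, -8, -108, -124, 144] -> [125, -107, 25, -51, 29, -7, -107, -123, 145] -> 9
  [33, -38, 1, -27, -48] -> [132, -152, 4, -108, -192] -> [133, -151, 5, -107, -191] -> 5
  [16, -19, -45, -25, 38, -16] -> [64, -76, -180, -100, 152, -64] -> [65, -75, -179, -99, 153, -63] -> 6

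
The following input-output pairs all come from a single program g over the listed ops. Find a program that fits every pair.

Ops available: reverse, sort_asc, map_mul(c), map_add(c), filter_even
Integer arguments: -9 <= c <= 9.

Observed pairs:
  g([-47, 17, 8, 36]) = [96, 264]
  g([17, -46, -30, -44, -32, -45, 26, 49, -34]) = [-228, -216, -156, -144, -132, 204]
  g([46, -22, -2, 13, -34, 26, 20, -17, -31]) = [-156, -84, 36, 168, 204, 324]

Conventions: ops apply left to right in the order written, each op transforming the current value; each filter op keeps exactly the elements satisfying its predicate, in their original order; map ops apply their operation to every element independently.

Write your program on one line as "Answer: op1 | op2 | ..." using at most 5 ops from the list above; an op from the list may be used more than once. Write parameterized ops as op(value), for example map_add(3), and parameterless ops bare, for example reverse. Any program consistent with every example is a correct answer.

filter_even | sort_asc | map_add(8) | map_mul(6)

Check, running the answer program on each example:
  [-47, 17, 8, 36] -> [8, 36] -> [8, 36] -> [16, 44] -> [96, 264]
  [17, -46, -30, -44, -32, -45, 26, 49, -34] -> [-46, -30, -44, -32, 26, -34] -> [-46, -44, -34, -32, -30, 26] -> [-38, -36, -26, -24, -22, 34] -> [-228, -216, -156, -144, -132, 204]
  [46, -22, -2, 13, -34, 26, 20, -17, -31] -> [46, -22, -2, -34, 26, 20] -> [-34, -22, -2, 20, 26, 46] -> [-26, -14, 6, 28, 34, 54] -> [-156, -84, 36, 168, 204, 324]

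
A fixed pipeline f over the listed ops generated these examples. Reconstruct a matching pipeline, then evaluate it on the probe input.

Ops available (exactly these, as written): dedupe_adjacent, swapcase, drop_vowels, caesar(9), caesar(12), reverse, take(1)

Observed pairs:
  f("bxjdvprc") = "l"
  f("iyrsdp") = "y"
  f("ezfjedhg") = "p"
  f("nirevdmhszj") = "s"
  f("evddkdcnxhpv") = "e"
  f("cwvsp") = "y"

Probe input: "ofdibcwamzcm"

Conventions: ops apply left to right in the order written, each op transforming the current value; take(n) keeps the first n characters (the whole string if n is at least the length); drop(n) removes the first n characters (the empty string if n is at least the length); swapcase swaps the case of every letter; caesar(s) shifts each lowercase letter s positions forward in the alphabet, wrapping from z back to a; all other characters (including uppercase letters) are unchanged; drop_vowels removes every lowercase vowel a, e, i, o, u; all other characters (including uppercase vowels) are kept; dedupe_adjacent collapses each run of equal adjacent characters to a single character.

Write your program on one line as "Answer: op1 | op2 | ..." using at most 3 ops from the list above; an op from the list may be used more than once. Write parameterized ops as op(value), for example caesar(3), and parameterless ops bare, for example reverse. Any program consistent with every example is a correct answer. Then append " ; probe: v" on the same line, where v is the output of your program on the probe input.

caesar(9) | reverse | take(1) ; probe: "v"

Check, running the answer program on each example:
  "bxjdvprc" -> "kgsmeyal" -> "layemsgk" -> "l"
  "iyrsdp" -> "rhabmy" -> "ymbahr" -> "y"
  "ezfjedhg" -> "niosnmqp" -> "pqmnsoin" -> "p"
  "nirevdmhszj" -> "wranemvqbis" -> "sibqvmenarw" -> "s"
  "evddkdcnxhpv" -> "nemmtmlwgqye" -> "eyqgwlmtmmen" -> "e"
  "cwvsp" -> "lfeby" -> "ybefl" -> "y"
  probe: "ofdibcwamzcm" -> "xomrklfjvilv" -> "vlivjflkrmox" -> "v"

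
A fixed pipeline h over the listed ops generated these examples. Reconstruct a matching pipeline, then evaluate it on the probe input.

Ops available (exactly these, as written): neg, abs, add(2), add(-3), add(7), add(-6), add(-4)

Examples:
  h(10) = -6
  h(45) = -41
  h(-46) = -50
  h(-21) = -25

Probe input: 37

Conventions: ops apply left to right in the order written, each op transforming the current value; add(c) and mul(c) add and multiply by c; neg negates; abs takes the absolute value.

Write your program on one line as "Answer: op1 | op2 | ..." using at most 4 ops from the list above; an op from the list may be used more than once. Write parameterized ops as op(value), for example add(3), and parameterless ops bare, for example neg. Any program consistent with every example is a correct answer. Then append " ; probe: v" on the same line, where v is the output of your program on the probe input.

add(-4) | abs | neg ; probe: -33

Check, running the answer program on each example:
  10 -> 6 -> 6 -> -6
  45 -> 41 -> 41 -> -41
  -46 -> -50 -> 50 -> -50
  -21 -> -25 -> 25 -> -25
  probe: 37 -> 33 -> 33 -> -33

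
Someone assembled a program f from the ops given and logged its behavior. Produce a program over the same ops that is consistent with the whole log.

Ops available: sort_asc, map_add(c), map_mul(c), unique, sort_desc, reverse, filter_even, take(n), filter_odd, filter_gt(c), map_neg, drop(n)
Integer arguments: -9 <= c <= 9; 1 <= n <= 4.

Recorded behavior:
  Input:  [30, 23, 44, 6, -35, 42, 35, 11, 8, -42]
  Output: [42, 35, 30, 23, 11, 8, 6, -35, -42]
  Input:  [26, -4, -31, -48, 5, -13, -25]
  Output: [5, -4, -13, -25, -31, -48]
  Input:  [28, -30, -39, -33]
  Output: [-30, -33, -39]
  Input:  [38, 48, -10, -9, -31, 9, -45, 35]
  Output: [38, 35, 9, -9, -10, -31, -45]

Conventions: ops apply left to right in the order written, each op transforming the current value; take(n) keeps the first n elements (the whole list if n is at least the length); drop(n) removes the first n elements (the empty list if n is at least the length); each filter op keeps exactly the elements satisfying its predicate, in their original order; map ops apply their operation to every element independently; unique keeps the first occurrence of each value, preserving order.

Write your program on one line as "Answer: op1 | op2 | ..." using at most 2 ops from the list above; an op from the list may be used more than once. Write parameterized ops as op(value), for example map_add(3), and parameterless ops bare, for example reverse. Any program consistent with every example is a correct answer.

sort_desc | drop(1)

Check, running the answer program on each example:
  [30, 23, 44, 6, -35, 42, 35, 11, 8, -42] -> [44, 42, 35, 30, 23, 11, 8, 6, -35, -42] -> [42, 35, 30, 23, 11, 8, 6, -35, -42]
  [26, -4, -31, -48, 5, -13, -25] -> [26, 5, -4, -13, -25, -31, -48] -> [5, -4, -13, -25, -31, -48]
  [28, -30, -39, -33] -> [28, -30, -33, -39] -> [-30, -33, -39]
  [38, 48, -10, -9, -31, 9, -45, 35] -> [48, 38, 35, 9, -9, -10, -31, -45] -> [38, 35, 9, -9, -10, -31, -45]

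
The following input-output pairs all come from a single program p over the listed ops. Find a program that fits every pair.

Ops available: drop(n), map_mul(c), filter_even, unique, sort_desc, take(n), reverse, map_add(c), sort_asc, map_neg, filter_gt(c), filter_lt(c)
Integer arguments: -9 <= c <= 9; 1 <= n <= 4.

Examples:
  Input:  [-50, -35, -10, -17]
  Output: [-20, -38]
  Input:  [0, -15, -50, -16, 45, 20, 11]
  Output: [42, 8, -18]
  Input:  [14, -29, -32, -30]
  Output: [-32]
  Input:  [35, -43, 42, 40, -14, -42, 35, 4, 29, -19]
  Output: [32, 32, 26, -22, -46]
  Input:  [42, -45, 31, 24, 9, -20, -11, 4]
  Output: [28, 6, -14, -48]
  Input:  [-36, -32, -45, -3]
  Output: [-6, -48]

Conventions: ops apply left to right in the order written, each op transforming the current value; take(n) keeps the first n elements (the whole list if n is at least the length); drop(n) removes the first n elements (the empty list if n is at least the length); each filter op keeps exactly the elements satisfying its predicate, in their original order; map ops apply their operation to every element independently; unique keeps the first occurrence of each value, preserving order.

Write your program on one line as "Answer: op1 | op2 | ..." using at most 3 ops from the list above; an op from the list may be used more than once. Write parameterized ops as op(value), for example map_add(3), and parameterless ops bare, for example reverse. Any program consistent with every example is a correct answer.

map_add(-3) | sort_desc | filter_even

Check, running the answer program on each example:
  [-50, -35, -10, -17] -> [-53, -38, -13, -20] -> [-13, -20, -38, -53] -> [-20, -38]
  [0, -15, -50, -16, 45, 20, 11] -> [-3, -18, -53, -19, 42, 17, 8] -> [42, 17, 8, -3, -18, -19, -53] -> [42, 8, -18]
  [14, -29, -32, -30] -> [11, -32, -35, -33] -> [11, -32, -33, -35] -> [-32]
  [35, -43, 42, 40, -14, -42, 35, 4, 29, -19] -> [32, -46, 39, 37, -17, -45, 32, 1, 26, -22] -> [39, 37, 32, 32, 26, 1, -17, -22, -45, -46] -> [32, 32, 26, -22, -46]
  [42, -45, 31, 24, 9, -20, -11, 4] -> [39, -48, 28, 21, 6, -23, -14, 1] -> [39, 28, 21, 6, 1, -14, -23, -48] -> [28, 6, -14, -48]
  [-36, -32, -45, -3] -> [-39, -35, -48, -6] -> [-6, -35, -39, -48] -> [-6, -48]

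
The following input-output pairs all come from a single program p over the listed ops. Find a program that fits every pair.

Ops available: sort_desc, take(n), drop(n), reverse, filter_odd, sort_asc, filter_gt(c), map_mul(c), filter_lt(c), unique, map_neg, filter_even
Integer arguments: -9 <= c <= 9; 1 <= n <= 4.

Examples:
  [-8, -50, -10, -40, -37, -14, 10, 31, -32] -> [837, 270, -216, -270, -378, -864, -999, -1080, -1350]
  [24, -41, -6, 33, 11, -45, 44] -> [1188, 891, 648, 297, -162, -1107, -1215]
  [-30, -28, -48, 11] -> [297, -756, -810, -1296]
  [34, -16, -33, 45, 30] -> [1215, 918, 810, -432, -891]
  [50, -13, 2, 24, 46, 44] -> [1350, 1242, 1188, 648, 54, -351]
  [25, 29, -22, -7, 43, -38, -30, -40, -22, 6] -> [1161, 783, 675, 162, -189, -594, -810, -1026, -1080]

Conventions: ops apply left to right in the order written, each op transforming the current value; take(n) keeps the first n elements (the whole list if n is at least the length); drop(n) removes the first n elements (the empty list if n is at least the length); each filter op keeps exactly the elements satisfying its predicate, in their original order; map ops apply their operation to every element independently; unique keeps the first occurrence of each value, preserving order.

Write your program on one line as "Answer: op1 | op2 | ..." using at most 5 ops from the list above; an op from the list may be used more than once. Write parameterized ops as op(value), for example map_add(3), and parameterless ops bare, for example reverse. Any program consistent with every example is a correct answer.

sort_asc | reverse | map_mul(3) | unique | map_mul(9)

Check, running the answer program on each example:
  [-8, -50, -10, -40, -37, -14, 10, 31, -32] -> [-50, -40, -37, -32, -14, -10, -8, 10, 31] -> [31, 10, -8, -10, -14, -32, -37, -40, -50] -> [93, 30, -24, -30, -42, -96, -111, -120, -150] -> [93, 30, -24, -30, -42, -96, -111, -120, -150] -> [837, 270, -216, -270, -378, -864, -999, -1080, -1350]
  [24, -41, -6, 33, 11, -45, 44] -> [-45, -41, -6, 11, 24, 33, 44] -> [44, 33, 24, 11, -6, -41, -45] -> [132, 99, 72, 33, -18, -123, -135] -> [132, 99, 72, 33, -18, -123, -135] -> [1188, 891, 648, 297, -162, -1107, -1215]
  [-30, -28, -48, 11] -> [-48, -30, -28, 11] -> [11, -28, -30, -48] -> [33, -84, -90, -144] -> [33, -84, -90, -144] -> [297, -756, -810, -1296]
  [34, -16, -33, 45, 30] -> [-33, -16, 30, 34, 45] -> [45, 34, 30, -16, -33] -> [135, 102, 90, -48, -99] -> [135, 102, 90, -48, -99] -> [1215, 918, 810, -432, -891]
  [50, -13, 2, 24, 46, 44] -> [-13, 2, 24, 44, 46, 50] -> [50, 46, 44, 24, 2, -13] -> [150, 138, 132, 72, 6, -39] -> [150, 138, 132, 72, 6, -39] -> [1350, 1242, 1188, 648, 54, -351]
  [25, 29, -22, -7, 43, -38, -30, -40, -22, 6] -> [-40, -38, -30, -22, -22, -7, 6, 25, 29, 43] -> [43, 29, 25, 6, -7, -22, -22, -30, -38, -40] -> [129, 87, 75, 18, -21, -66, -66, -90, -114, -120] -> [129, 87, 75, 18, -21, -66, -90, -114, -120] -> [1161, 783, 675, 162, -189, -594, -810, -1026, -1080]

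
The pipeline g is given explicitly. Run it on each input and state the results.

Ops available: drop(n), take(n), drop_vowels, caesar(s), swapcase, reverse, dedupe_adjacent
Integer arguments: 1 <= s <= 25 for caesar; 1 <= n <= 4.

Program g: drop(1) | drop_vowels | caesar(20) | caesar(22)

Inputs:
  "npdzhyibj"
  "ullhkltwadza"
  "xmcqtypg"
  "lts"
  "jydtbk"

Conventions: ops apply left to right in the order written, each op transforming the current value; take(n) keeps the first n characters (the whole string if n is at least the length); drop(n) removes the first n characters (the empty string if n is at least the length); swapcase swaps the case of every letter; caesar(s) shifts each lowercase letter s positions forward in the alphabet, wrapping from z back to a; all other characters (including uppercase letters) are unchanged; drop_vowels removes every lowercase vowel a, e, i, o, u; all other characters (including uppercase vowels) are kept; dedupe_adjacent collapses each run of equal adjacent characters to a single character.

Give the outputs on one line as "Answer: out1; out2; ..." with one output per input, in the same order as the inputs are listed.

"ftpxorz"; "bbxabjmtp"; "csgjofw"; "ji"; "otjra"

Execution, op by op:
  "npdzhyibj" -> "pdzhyibj" -> "pdzhybj" -> "jxtbsvd" -> "ftpxorz"
  "ullhkltwadza" -> "llhkltwadza" -> "llhkltwdz" -> "ffbefnqxt" -> "bbxabjmtp"
  "xmcqtypg" -> "mcqtypg" -> "mcqtypg" -> "gwknsja" -> "csgjofw"
  "lts" -> "ts" -> "ts" -> "nm" -> "ji"
  "jydtbk" -> "ydtbk" -> "ydtbk" -> "sxnve" -> "otjra"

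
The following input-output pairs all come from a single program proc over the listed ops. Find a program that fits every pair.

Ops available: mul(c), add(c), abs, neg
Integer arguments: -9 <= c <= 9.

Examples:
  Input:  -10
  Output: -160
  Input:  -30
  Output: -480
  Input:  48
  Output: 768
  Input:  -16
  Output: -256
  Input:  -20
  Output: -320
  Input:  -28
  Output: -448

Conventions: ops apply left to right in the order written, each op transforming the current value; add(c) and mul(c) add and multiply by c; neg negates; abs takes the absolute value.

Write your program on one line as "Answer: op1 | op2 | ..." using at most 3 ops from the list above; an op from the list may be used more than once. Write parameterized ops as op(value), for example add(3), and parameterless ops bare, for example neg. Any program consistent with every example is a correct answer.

mul(-8) | neg | mul(2)

Check, running the answer program on each example:
  -10 -> 80 -> -80 -> -160
  -30 -> 240 -> -240 -> -480
  48 -> -384 -> 384 -> 768
  -16 -> 128 -> -128 -> -256
  -20 -> 160 -> -160 -> -320
  -28 -> 224 -> -224 -> -448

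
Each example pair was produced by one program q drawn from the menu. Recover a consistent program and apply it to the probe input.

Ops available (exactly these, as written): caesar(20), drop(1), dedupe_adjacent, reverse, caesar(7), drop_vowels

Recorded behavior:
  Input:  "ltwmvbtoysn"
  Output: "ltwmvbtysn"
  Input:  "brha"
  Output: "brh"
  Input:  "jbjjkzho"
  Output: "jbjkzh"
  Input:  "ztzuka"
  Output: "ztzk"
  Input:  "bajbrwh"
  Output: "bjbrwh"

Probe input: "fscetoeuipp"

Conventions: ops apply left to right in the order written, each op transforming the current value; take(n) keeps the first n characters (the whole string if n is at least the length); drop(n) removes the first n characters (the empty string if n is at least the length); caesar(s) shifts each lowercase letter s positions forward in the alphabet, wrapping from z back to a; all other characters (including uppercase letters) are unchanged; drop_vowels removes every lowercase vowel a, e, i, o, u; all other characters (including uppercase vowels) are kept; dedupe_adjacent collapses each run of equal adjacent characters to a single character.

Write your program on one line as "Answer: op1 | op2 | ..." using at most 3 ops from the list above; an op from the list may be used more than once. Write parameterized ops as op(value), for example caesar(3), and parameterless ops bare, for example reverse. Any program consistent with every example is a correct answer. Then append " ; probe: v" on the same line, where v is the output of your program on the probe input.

drop_vowels | dedupe_adjacent ; probe: "fsctp"

Check, running the answer program on each example:
  "ltwmvbtoysn" -> "ltwmvbtysn" -> "ltwmvbtysn"
  "brha" -> "brh" -> "brh"
  "jbjjkzho" -> "jbjjkzh" -> "jbjkzh"
  "ztzuka" -> "ztzk" -> "ztzk"
  "bajbrwh" -> "bjbrwh" -> "bjbrwh"
  probe: "fscetoeuipp" -> "fsctpp" -> "fsctp"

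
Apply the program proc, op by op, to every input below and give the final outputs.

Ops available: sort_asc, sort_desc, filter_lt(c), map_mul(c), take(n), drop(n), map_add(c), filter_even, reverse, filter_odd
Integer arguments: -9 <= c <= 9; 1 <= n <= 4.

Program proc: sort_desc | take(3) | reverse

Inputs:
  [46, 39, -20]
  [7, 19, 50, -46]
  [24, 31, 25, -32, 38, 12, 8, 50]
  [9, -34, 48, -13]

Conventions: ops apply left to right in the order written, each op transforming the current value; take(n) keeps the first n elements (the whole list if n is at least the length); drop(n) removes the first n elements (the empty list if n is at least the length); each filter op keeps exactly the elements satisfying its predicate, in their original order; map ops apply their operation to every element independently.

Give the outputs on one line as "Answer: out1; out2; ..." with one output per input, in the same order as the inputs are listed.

Execution, op by op:
  [46, 39, -20] -> [46, 39, -20] -> [46, 39, -20] -> [-20, 39, 46]
  [7, 19, 50, -46] -> [50, 19, 7, -46] -> [50, 19, 7] -> [7, 19, 50]
  [24, 31, 25, -32, 38, 12, 8, 50] -> [50, 38, 31, 25, 24, 12, 8, -32] -> [50, 38, 31] -> [31, 38, 50]
  [9, -34, 48, -13] -> [48, 9, -13, -34] -> [48, 9, -13] -> [-13, 9, 48]

[-20, 39, 46]; [7, 19, 50]; [31, 38, 50]; [-13, 9, 48]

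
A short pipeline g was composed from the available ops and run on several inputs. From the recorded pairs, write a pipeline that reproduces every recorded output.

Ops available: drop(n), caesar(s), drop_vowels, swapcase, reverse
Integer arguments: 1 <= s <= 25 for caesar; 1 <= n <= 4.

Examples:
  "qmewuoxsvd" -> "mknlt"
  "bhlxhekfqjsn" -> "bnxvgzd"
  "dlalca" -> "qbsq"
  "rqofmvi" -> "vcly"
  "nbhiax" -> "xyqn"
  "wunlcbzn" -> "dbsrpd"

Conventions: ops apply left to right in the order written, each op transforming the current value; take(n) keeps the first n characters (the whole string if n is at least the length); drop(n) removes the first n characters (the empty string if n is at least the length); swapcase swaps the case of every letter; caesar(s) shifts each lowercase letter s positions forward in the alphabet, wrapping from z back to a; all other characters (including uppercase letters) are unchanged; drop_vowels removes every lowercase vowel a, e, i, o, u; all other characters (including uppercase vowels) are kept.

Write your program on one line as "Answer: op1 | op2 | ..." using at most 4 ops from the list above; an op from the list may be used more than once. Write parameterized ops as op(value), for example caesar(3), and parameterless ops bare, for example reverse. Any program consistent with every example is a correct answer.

caesar(16) | drop(2) | drop_vowels

Check, running the answer program on each example:
  "qmewuoxsvd" -> "gcumkenilt" -> "umkenilt" -> "mknlt"
  "bhlxhekfqjsn" -> "rxbnxuavgzid" -> "bnxuavgzid" -> "bnxvgzd"
  "dlalca" -> "tbqbsq" -> "qbsq" -> "qbsq"
  "rqofmvi" -> "hgevcly" -> "evcly" -> "vcly"
  "nbhiax" -> "drxyqn" -> "xyqn" -> "xyqn"
  "wunlcbzn" -> "mkdbsrpd" -> "dbsrpd" -> "dbsrpd"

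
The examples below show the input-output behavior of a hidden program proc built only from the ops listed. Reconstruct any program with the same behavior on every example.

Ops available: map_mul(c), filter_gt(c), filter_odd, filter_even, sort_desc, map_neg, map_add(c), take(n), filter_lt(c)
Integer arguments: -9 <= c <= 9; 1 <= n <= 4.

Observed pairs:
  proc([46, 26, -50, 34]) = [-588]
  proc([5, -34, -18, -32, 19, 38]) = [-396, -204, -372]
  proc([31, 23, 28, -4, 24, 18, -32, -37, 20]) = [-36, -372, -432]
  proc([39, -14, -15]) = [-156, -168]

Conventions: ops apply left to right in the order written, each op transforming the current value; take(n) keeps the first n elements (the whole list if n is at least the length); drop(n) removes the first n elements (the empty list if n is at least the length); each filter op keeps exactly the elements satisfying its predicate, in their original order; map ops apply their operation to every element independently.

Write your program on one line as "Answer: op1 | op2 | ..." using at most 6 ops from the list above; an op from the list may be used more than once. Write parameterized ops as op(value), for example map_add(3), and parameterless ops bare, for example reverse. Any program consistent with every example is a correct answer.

map_mul(2) | map_add(2) | map_neg | map_mul(-6) | filter_lt(6)

Check, running the answer program on each example:
  [46, 26, -50, 34] -> [92, 52, -100, 68] -> [94, 54, -98, 70] -> [-94, -54, 98, -70] -> [564, 324, -588, 420] -> [-588]
  [5, -34, -18, -32, 19, 38] -> [10, -68, -36, -64, 38, 76] -> [12, -66, -34, -62, 40, 78] -> [-12, 66, 34, 62, -40, -78] -> [72, -396, -204, -372, 240, 468] -> [-396, -204, -372]
  [31, 23, 28, -4, 24, 18, -32, -37, 20] -> [62, 46, 56, -8, 48, 36, -64, -74, 40] -> [64, 48, 58, -6, 50, 38, -62, -72, 42] -> [-64, -48, -58, 6, -50, -38, 62, 72, -42] -> [384, 288, 348, -36, 300, 228, -372, -432, 252] -> [-36, -372, -432]
  [39, -14, -15] -> [78, -28, -30] -> [80, -26, -28] -> [-80, 26, 28] -> [480, -156, -168] -> [-156, -168]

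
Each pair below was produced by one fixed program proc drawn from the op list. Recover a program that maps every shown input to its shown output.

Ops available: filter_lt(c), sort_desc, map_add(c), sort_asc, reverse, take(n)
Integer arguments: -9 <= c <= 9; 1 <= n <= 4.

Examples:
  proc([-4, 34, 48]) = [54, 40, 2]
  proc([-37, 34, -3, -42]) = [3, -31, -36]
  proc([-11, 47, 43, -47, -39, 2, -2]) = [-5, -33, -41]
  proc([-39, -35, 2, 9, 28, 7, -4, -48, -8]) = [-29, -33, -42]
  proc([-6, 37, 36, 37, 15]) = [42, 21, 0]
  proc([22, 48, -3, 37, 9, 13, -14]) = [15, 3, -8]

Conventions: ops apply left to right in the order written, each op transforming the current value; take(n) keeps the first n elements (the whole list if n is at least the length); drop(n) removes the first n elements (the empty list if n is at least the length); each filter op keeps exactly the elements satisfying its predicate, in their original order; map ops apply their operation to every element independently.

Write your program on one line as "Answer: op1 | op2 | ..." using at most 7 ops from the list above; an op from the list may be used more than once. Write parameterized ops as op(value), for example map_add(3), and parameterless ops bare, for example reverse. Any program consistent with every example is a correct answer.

map_add(8) | map_add(-2) | sort_desc | reverse | take(3) | sort_desc

Check, running the answer program on each example:
  [-4, 34, 48] -> [4, 42, 56] -> [2, 40, 54] -> [54, 40, 2] -> [2, 40, 54] -> [2, 40, 54] -> [54, 40, 2]
  [-37, 34, -3, -42] -> [-29, 42, 5, -34] -> [-31, 40, 3, -36] -> [40, 3, -31, -36] -> [-36, -31, 3, 40] -> [-36, -31, 3] -> [3, -31, -36]
  [-11, 47, 43, -47, -39, 2, -2] -> [-3, 55, 51, -39, -31, 10, 6] -> [-5, 53, 49, -41, -33, 8, 4] -> [53, 49, 8, 4, -5, -33, -41] -> [-41, -33, -5, 4, 8, 49, 53] -> [-41, -33, -5] -> [-5, -33, -41]
  [-39, -35, 2, 9, 28, 7, -4, -48, -8] -> [-31, -27, 10, 17, 36, 15, 4, -40, 0] -> [-33, -29, 8, 15, 34, 13, 2, -42, -2] -> [34, 15, 13, 8, 2, -2, -29, -33, -42] -> [-42, -33, -29, -2, 2, 8, 13, 15, 34] -> [-42, -33, -29] -> [-29, -33, -42]
  [-6, 37, 36, 37, 15] -> [2, 45, 44, 45, 23] -> [0, 43, 42, 43, 21] -> [43, 43, 42, 21, 0] -> [0, 21, 42, 43, 43] -> [0, 21, 42] -> [42, 21, 0]
  [22, 48, -3, 37, 9, 13, -14] -> [30, 56, 5, 45, 17, 21, -6] -> [28, 54, 3, 43, 15, 19, -8] -> [54, 43, 28, 19, 15, 3, -8] -> [-8, 3, 15, 19, 28, 43, 54] -> [-8, 3, 15] -> [15, 3, -8]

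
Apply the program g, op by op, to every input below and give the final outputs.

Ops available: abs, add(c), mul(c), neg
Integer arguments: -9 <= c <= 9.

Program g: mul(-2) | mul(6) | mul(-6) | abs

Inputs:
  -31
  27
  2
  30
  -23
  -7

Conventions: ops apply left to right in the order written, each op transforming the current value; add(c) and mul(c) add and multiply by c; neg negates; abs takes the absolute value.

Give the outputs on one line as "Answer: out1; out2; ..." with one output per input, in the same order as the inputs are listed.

2232; 1944; 144; 2160; 1656; 504

Execution, op by op:
  -31 -> 62 -> 372 -> -2232 -> 2232
  27 -> -54 -> -324 -> 1944 -> 1944
  2 -> -4 -> -24 -> 144 -> 144
  30 -> -60 -> -360 -> 2160 -> 2160
  -23 -> 46 -> 276 -> -1656 -> 1656
  -7 -> 14 -> 84 -> -504 -> 504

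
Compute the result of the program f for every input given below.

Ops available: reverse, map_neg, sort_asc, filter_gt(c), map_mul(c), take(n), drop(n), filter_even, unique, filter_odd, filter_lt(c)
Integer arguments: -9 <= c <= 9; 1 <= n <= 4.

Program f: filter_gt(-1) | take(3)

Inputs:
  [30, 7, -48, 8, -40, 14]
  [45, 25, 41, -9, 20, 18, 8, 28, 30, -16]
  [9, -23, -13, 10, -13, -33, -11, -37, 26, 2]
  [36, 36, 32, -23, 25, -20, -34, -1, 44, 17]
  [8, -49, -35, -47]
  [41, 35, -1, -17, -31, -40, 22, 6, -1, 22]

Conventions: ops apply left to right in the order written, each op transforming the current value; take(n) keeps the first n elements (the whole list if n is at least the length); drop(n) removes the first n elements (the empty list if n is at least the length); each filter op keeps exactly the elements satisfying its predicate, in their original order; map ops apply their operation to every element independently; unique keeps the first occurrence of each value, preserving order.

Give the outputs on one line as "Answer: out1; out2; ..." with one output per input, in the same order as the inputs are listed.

Execution, op by op:
  [30, 7, -48, 8, -40, 14] -> [30, 7, 8, 14] -> [30, 7, 8]
  [45, 25, 41, -9, 20, 18, 8, 28, 30, -16] -> [45, 25, 41, 20, 18, 8, 28, 30] -> [45, 25, 41]
  [9, -23, -13, 10, -13, -33, -11, -37, 26, 2] -> [9, 10, 26, 2] -> [9, 10, 26]
  [36, 36, 32, -23, 25, -20, -34, -1, 44, 17] -> [36, 36, 32, 25, 44, 17] -> [36, 36, 32]
  [8, -49, -35, -47] -> [8] -> [8]
  [41, 35, -1, -17, -31, -40, 22, 6, -1, 22] -> [41, 35, 22, 6, 22] -> [41, 35, 22]

[30, 7, 8]; [45, 25, 41]; [9, 10, 26]; [36, 36, 32]; [8]; [41, 35, 22]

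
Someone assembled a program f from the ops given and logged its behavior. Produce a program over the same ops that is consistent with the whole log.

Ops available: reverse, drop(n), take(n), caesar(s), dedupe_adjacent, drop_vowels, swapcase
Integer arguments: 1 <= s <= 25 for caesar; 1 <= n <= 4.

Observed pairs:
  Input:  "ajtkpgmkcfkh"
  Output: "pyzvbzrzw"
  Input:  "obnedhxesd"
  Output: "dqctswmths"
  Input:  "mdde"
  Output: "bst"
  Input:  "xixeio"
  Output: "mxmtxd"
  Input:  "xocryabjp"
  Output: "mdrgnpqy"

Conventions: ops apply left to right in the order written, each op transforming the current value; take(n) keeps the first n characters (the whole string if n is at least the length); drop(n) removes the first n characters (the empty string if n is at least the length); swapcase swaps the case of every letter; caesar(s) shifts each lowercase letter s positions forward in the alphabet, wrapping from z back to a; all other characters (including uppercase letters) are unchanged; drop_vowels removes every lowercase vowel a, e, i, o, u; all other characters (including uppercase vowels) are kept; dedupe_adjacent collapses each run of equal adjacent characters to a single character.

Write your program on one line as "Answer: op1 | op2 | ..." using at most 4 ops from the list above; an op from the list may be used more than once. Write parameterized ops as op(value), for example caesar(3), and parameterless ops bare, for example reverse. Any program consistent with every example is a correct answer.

dedupe_adjacent | caesar(15) | drop_vowels

Check, running the answer program on each example:
  "ajtkpgmkcfkh" -> "ajtkpgmkcfkh" -> "pyizevbzruzw" -> "pyzvbzrzw"
  "obnedhxesd" -> "obnedhxesd" -> "dqctswmths" -> "dqctswmths"
  "mdde" -> "mde" -> "bst" -> "bst"
  "xixeio" -> "xixeio" -> "mxmtxd" -> "mxmtxd"
  "xocryabjp" -> "xocryabjp" -> "mdrgnpqye" -> "mdrgnpqy"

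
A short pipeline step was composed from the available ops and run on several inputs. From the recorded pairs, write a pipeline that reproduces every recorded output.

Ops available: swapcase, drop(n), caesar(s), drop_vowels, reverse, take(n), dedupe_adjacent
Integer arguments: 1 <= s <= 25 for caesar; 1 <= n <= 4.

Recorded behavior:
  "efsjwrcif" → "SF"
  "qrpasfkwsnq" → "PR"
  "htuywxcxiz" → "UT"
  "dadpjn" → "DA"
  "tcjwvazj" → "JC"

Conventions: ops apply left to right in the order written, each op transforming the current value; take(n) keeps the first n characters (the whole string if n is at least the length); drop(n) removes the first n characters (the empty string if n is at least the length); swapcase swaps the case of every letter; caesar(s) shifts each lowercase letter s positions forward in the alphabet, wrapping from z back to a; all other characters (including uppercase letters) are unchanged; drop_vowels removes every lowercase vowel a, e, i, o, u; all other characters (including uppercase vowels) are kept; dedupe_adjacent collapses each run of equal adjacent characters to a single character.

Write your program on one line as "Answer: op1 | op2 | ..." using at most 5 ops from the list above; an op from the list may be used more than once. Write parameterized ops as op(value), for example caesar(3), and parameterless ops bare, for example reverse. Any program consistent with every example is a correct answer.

take(3) | reverse | swapcase | take(2)

Check, running the answer program on each example:
  "efsjwrcif" -> "efs" -> "sfe" -> "SFE" -> "SF"
  "qrpasfkwsnq" -> "qrp" -> "prq" -> "PRQ" -> "PR"
  "htuywxcxiz" -> "htu" -> "uth" -> "UTH" -> "UT"
  "dadpjn" -> "dad" -> "dad" -> "DAD" -> "DA"
  "tcjwvazj" -> "tcj" -> "jct" -> "JCT" -> "JC"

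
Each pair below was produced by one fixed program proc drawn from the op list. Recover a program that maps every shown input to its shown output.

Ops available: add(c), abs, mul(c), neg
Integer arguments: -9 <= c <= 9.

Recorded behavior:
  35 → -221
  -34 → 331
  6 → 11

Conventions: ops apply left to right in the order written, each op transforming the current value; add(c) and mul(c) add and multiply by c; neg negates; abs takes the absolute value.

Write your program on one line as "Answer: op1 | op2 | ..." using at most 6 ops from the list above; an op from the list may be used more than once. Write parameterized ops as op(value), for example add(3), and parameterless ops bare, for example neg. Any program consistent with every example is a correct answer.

add(-8) | neg | mul(2) | mul(4) | add(-6) | add(1)

Check, running the answer program on each example:
  35 -> 27 -> -27 -> -54 -> -216 -> -222 -> -221
  -34 -> -42 -> 42 -> 84 -> 336 -> 330 -> 331
  6 -> -2 -> 2 -> 4 -> 16 -> 10 -> 11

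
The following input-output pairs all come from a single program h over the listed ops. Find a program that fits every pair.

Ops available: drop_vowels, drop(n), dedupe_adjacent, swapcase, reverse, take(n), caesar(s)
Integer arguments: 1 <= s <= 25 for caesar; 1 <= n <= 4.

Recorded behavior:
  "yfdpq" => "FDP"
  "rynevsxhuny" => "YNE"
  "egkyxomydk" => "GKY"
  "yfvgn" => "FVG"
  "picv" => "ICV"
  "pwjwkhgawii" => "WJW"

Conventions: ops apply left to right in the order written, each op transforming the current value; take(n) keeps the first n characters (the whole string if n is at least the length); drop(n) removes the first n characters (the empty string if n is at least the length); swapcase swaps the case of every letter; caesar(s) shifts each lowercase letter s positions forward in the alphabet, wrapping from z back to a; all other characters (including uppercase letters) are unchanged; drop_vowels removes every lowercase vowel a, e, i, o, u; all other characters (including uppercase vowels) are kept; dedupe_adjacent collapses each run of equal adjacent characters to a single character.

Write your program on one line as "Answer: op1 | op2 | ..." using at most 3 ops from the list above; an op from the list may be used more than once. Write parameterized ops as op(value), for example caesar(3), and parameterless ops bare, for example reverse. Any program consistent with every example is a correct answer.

drop(1) | take(3) | swapcase

Check, running the answer program on each example:
  "yfdpq" -> "fdpq" -> "fdp" -> "FDP"
  "rynevsxhuny" -> "ynevsxhuny" -> "yne" -> "YNE"
  "egkyxomydk" -> "gkyxomydk" -> "gky" -> "GKY"
  "yfvgn" -> "fvgn" -> "fvg" -> "FVG"
  "picv" -> "icv" -> "icv" -> "ICV"
  "pwjwkhgawii" -> "wjwkhgawii" -> "wjw" -> "WJW"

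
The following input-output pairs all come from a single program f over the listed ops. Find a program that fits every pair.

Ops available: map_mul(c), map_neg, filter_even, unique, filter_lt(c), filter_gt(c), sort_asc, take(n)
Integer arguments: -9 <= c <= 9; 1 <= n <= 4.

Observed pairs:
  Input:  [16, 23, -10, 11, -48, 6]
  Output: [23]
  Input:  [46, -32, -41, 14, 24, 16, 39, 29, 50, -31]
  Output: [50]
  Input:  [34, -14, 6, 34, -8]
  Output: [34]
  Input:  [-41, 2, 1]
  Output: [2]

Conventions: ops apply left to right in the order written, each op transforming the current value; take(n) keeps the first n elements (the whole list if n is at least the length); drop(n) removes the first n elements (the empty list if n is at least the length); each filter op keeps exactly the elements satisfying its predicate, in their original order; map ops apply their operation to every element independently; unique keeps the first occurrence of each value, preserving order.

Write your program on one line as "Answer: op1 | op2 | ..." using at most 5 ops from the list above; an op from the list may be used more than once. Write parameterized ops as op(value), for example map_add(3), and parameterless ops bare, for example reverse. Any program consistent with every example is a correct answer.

unique | map_neg | sort_asc | take(1) | map_neg

Check, running the answer program on each example:
  [16, 23, -10, 11, -48, 6] -> [16, 23, -10, 11, -48, 6] -> [-16, -23, 10, -11, 48, -6] -> [-23, -16, -11, -6, 10, 48] -> [-23] -> [23]
  [46, -32, -41, 14, 24, 16, 39, 29, 50, -31] -> [46, -32, -41, 14, 24, 16, 39, 29, 50, -31] -> [-46, 32, 41, -14, -24, -16, -39, -29, -50, 31] -> [-50, -46, -39, -29, -24, -16, -14, 31, 32, 41] -> [-50] -> [50]
  [34, -14, 6, 34, -8] -> [34, -14, 6, -8] -> [-34, 14, -6, 8] -> [-34, -6, 8, 14] -> [-34] -> [34]
  [-41, 2, 1] -> [-41, 2, 1] -> [41, -2, -1] -> [-2, -1, 41] -> [-2] -> [2]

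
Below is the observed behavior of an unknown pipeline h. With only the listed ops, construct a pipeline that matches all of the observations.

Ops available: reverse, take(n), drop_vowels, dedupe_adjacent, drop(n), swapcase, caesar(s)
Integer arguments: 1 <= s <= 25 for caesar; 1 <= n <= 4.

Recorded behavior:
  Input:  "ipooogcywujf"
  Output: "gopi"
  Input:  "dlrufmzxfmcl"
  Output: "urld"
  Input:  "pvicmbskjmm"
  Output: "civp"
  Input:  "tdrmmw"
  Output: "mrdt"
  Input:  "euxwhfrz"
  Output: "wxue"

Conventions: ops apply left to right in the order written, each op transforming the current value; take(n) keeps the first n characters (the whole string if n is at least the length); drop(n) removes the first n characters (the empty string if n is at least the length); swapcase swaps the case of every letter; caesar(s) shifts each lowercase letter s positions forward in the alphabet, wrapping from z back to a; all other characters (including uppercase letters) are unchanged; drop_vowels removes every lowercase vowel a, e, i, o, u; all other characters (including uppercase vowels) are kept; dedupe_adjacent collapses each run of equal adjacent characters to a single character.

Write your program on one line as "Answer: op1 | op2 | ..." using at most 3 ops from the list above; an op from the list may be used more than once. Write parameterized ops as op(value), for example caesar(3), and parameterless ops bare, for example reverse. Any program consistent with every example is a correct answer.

dedupe_adjacent | take(4) | reverse

Check, running the answer program on each example:
  "ipooogcywujf" -> "ipogcywujf" -> "ipog" -> "gopi"
  "dlrufmzxfmcl" -> "dlrufmzxfmcl" -> "dlru" -> "urld"
  "pvicmbskjmm" -> "pvicmbskjm" -> "pvic" -> "civp"
  "tdrmmw" -> "tdrmw" -> "tdrm" -> "mrdt"
  "euxwhfrz" -> "euxwhfrz" -> "euxw" -> "wxue"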